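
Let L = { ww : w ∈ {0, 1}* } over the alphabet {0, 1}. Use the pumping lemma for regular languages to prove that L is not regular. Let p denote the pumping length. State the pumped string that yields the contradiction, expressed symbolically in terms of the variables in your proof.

Assume L is regular. Let p be the pumping length given by the pumping lemma.
Take w = 0^p 1^p 0^p 1^p = uu where u = 0^p1^p; then w ∈ L and |w| = 4p ≥ p.
The pumping lemma gives a decomposition w = xyz where |xy| ≤ p and y is nonempty.
Because |xy| ≤ p and w begins with p copies of 0, we have y = 0^k with 1 ≤ k ≤ p.
Pump with i = 2: xy^2z = 0^{p+k} 1^p 0^p 1^p, of length 4p+k. Suppose this equals vv. The string starts with 0 and ends with 1, so v does too; thus the boundary between the two copies of v is a 1→0 transition. There is exactly one such transition, at position 2p+k, so |v| = 2p+k and |vv| = 4p+2k ≠ 4p+k since k ≥ 1. So xy^2z ∉ L.
This is a contradiction; hence L is not regular.

0^{p+k} 1^p 0^p 1^p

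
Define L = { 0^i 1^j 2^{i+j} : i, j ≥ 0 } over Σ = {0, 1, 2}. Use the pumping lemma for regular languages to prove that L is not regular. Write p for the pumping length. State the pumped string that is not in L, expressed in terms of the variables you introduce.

0^{p+k} 1^p 2^{2p}

Toward a contradiction, assume L is regular with pumping length p.
Take w = 0^p 1^p 2^{2p} ∈ L (with i=j=p, i+j=2p), |w| = 4p ≥ p.
By the pumping lemma, w = xyz with |xy| ≤ p and |y| ≥ 1.
Because |xy| ≤ p and w begins with p copies of 0, we have y = 0^k with 1 ≤ k ≤ p.
Consider xy^2z = 0^{p+k} 1^p 2^{2p}. Now the 0- and 1-counts sum to 2p+k, but the 2-count is 2p ≠ 2p+k. So xy^2z ∉ L.
This is a contradiction; hence L is not regular.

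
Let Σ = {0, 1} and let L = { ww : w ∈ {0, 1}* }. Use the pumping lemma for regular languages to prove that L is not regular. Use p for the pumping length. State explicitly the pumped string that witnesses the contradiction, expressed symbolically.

Toward a contradiction, assume L is regular with pumping length p.
Take w = 0^p 1^p 0^p 1^p = uu where u = 0^p1^p; then w ∈ L and |w| = 4p ≥ p.
Write w = xyz as guaranteed by the lemma, with |xy| ≤ p and |y| > 0.
Since the first p symbols of w are all 0's and |xy| ≤ p, y lies entirely in the leading 0-block: y = 0^k for some k with 1 ≤ k ≤ p.
Pump with i = 2: xy^2z = 0^{p+k} 1^p 0^p 1^p, of length 4p+k. Suppose this equals vv. The string starts with 0 and ends with 1, so v does too; thus the boundary between the two copies of v is a 1→0 transition. There is exactly one such transition, at position 2p+k, so |v| = 2p+k and |vv| = 4p+2k ≠ 4p+k since k ≥ 1. So xy^2z ∉ L.
This is a contradiction; hence L is not regular.

0^{p+k} 1^p 0^p 1^p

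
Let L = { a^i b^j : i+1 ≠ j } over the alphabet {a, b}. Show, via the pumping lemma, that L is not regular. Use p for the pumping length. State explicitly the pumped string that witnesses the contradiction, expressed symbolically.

a^{p+p!} b^{p+p!+1}

Suppose for contradiction that L is regular, and let p be the pumping length.
Choose w = a^p b^{p+p!+1}. Since p ≠ (p+p!+1)-1 = p+p!, w ∈ L; and |w| ≥ p.
By the pumping lemma, w = xyz with |xy| ≤ p and y is nonempty.
The first p characters of w are a's, so xy (and hence y) consists only of a's. Write y = a^k, 1 ≤ k ≤ p.
Since 1 ≤ k ≤ p, k divides p!; set t = 1 + p!/k. Then xy^t z has p + (p!/k)·k = p + p! copies of a. Now the a-count is p+p! and (b-count)-1 = (p+p!+1)-1 = p+p!, so i+1 ≠ j fails. So xy^t z = a^{p+p!} b^{p+p!+1} ∉ L.
This is a contradiction; hence L is not regular.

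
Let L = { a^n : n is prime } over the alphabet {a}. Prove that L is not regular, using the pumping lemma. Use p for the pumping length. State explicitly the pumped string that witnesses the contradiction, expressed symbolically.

Suppose for contradiction that L is regular, and let p be the pumping length.
Let q be a prime with q ≥ p+2 (infinitely many primes exist), and take w = a^q ∈ L with |w| = q ≥ p.
By the pumping lemma, w = xyz with |xy| ≤ p and |y| ≥ 1.
Then y = a^k for some k with 1 ≤ k ≤ p.
Since 1 ≤ k ≤ p, |xz| = q-k. Pump with i = q+1: |xy^{q+1}z| = (q-k)+(q+1)k = q+qk = q(1+k), which is composite (both factors ≥ 2). So xy^{q+1}z = a^{q(1+k)} ∉ L.
Contradiction. Therefore L is not regular.

a^{q(1+k)}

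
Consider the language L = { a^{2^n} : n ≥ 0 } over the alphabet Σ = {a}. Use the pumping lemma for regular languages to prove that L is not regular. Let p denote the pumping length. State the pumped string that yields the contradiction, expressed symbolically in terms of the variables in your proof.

Assume L is regular. Let p be the pumping length given by the pumping lemma.
Take w = a^{2^p} ∈ L with |w| = 2^p ≥ p.
Write w = xyz as guaranteed by the lemma, with |xy| ≤ p and y is nonempty.
Then y = a^k for some k with 1 ≤ k ≤ p.
Pump with i = 2: xy^2z = a^{2^p+k}. Since 1 ≤ k ≤ p < 2^p, we have 2^p < 2^p+k < 2^{p+1}, so 2^p+k is not a power of 2. So xy^2z ∉ L.
This is a contradiction; hence L is not regular.

a^{2^p+k}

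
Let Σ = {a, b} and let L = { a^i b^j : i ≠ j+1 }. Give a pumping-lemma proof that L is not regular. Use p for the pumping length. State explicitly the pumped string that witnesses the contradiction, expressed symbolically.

a^{p+p!} b^{p+p!-1}

Assume L is regular; let p be its pumping constant.
Choose w = a^p b^{p+p!-1}. Since p ≠ (p+p!-1)+1 = p+p!, w ∈ L; and |w| ≥ p.
The pumping lemma gives a decomposition w = xyz where |xy| ≤ p and |y| > 0.
Because |xy| ≤ p and w begins with p copies of a, we have y = a^k with 1 ≤ k ≤ p.
Since 1 ≤ k ≤ p, k divides p!; set t = 1 + p!/k. Then xy^t z has p + (p!/k)·k = p + p! copies of a. Now the a-count is p+p! and (b-count)+1 = (p+p!-1)+1 = p+p!, so i ≠ j+1 fails. So xy^t z = a^{p+p!} b^{p+p!-1} ∉ L.
This contradicts the pumping lemma, so L is not regular.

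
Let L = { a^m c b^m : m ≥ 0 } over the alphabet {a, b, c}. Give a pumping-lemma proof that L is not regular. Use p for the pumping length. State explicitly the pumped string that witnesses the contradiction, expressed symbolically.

a^{p+k} c b^p

Assume L is regular; let p be its pumping constant.
Take w = a^p c b^p ∈ L with |w| = 2p+1 ≥ p.
Write w = xyz as guaranteed by the lemma, with |xy| ≤ p and |y| > 0.
Because |xy| ≤ p and w begins with p copies of a, we have y = a^k with 1 ≤ k ≤ p.
Pump with i = 2: xy^2z = a^{p+k} c b^p, which would require p+k = p. But k ≥ 1, so xy^2z ∉ L.
This contradicts the pumping lemma, so L is not regular.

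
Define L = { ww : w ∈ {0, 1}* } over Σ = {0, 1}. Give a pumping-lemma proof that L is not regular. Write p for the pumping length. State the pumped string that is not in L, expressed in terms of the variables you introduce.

0^{p+k} 1^p 0^p 1^p

Assume L is regular. Let p be the pumping length given by the pumping lemma.
Take w = 0^p 1^p 0^p 1^p = uu where u = 0^p1^p; then w ∈ L and |w| = 4p ≥ p.
The pumping lemma gives a decomposition w = xyz where |xy| ≤ p and |y| > 0.
Because |xy| ≤ p and w begins with p copies of 0, we have y = 0^k with 1 ≤ k ≤ p.
Pump with i = 2: xy^2z = 0^{p+k} 1^p 0^p 1^p, of length 4p+k. Suppose this equals vv. The string starts with 0 and ends with 1, so v does too; thus the boundary between the two copies of v is a 1→0 transition. There is exactly one such transition, at position 2p+k, so |v| = 2p+k and |vv| = 4p+2k ≠ 4p+k since k ≥ 1. So xy^2z ∉ L.
Contradiction. Therefore L is not regular.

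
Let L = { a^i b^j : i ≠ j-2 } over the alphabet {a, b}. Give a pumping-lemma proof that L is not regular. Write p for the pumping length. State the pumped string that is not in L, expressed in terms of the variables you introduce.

a^{p+p!} b^{p+p!+2}

Suppose for contradiction that L is regular, and let p be the pumping length.
Choose w = a^p b^{p+p!+2}. Since p ≠ (p+p!+2)-2 = p+p!, w ∈ L; and |w| ≥ p.
By the pumping lemma, w = xyz with |xy| ≤ p and |y| > 0.
Because |xy| ≤ p and w begins with p copies of a, we have y = a^k with 1 ≤ k ≤ p.
Since 1 ≤ k ≤ p, k divides p!; set t = 1 + p!/k. Then xy^t z has p + (p!/k)·k = p + p! copies of a. Now the a-count is p+p! and (b-count)-2 = (p+p!+2)-2 = p+p!, so i ≠ j-2 fails. So xy^t z = a^{p+p!} b^{p+p!+2} ∉ L.
This contradicts the pumping lemma, so L is not regular.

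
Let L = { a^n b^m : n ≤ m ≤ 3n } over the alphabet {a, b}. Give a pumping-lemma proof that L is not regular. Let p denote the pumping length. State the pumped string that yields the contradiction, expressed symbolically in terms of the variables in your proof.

a^{p+k} b^p

Assume L is regular; let p be its pumping constant.
Take w = a^p b^p ∈ L (since p ≤ p ≤ 3p), with |w| = 2p ≥ p.
The pumping lemma gives a decomposition w = xyz where |xy| ≤ p and |y| ≥ 1.
Since the first p symbols of w are all a's and |xy| ≤ p, y lies entirely in the leading a-block: y = a^k for some k with 1 ≤ k ≤ p.
Pump with i = 2: xy^2z = a^{p+k} b^p. Now n = p+k > p = m, so the condition n ≤ m fails. Thus xy^2z ∉ L.
This contradicts the pumping lemma, so L is not regular.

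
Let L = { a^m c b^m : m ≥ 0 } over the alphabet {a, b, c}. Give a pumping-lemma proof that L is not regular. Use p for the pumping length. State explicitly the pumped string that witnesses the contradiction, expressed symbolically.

a^{p+k} c b^p

Toward a contradiction, assume L is regular with pumping length p.
Take w = a^p c b^p ∈ L with |w| = 2p+1 ≥ p.
Write w = xyz as guaranteed by the lemma, with |xy| ≤ p and |y| > 0.
Because |xy| ≤ p and w begins with p copies of a, we have y = a^k with 1 ≤ k ≤ p.
Pump with i = 2: xy^2z = a^{p+k} c b^p, which would require p+k = p. But k ≥ 1, so xy^2z ∉ L.
This is a contradiction; hence L is not regular.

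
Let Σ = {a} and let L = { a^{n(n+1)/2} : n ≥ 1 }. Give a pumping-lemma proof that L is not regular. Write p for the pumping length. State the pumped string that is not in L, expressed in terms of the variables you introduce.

a^{p(p+1)/2+k}

Toward a contradiction, assume L is regular with pumping length p.
Take w = a^{p(p+1)/2} ∈ L with |w| = p(p+1)/2 ≥ p.
By the pumping lemma, w = xyz with |xy| ≤ p and y is nonempty.
Then y = a^k for some k with 1 ≤ k ≤ p.
Pump with i = 2: xy^2z = a^{p(p+1)/2+k}. Since 1 ≤ k ≤ p, p(p+1)/2 < p(p+1)/2+k ≤ p(p+1)/2+p < (p+1)(p+2)/2, so p(p+1)/2+k is strictly between consecutive triangular numbers. So xy^2z ∉ L.
This is a contradiction; hence L is not regular.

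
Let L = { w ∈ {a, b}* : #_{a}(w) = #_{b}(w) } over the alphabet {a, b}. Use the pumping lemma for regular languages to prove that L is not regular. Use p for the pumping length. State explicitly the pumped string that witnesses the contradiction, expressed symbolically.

Suppose for contradiction that L is regular, and let p be the pumping length.
Choose w = a^p b^p ∈ L with |w| = 2p ≥ p.
The pumping lemma gives a decomposition w = xyz where |xy| ≤ p and y is nonempty.
Because |xy| ≤ p and w begins with p copies of a, we have y = a^k with 1 ≤ k ≤ p.
Pump with i = 2: xy^2z = a^{p+k} b^p has p+k occurrences of a but only p of b. Since k ≥ 1 the counts differ, so xy^2z ∉ L.
Contradiction. Therefore L is not regular.

a^{p+k} b^p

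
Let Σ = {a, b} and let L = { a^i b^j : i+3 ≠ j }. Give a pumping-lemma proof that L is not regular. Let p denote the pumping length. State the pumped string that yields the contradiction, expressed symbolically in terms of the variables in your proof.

Assume L is regular. Let p be the pumping length given by the pumping lemma.
Choose w = a^p b^{p+p!+3}. Since p ≠ (p+p!+3)-3 = p+p!, w ∈ L; and |w| ≥ p.
Write w = xyz as guaranteed by the lemma, with |xy| ≤ p and y is nonempty.
Since the first p symbols of w are all a's and |xy| ≤ p, y lies entirely in the leading a-block: y = a^k for some k with 1 ≤ k ≤ p.
Since 1 ≤ k ≤ p, k divides p!; set t = 1 + p!/k. Then xy^t z has p + (p!/k)·k = p + p! copies of a. Now the a-count is p+p! and (b-count)-3 = (p+p!+3)-3 = p+p!, so i+3 ≠ j fails. So xy^t z = a^{p+p!} b^{p+p!+3} ∉ L.
This is a contradiction; hence L is not regular.

a^{p+p!} b^{p+p!+3}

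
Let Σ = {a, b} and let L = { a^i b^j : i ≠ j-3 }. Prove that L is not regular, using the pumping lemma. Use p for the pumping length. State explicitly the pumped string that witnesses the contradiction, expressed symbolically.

a^{p+p!} b^{p+p!+3}

Assume L is regular; let p be its pumping constant.
Choose w = a^p b^{p+p!+3}. Since p ≠ (p+p!+3)-3 = p+p!, w ∈ L; and |w| ≥ p.
By the pumping lemma, w = xyz with |xy| ≤ p and y is nonempty.
Since the first p symbols of w are all a's and |xy| ≤ p, y lies entirely in the leading a-block: y = a^k for some k with 1 ≤ k ≤ p.
Since 1 ≤ k ≤ p, k divides p!; set t = 1 + p!/k. Then xy^t z has p + (p!/k)·k = p + p! copies of a. Now the a-count is p+p! and (b-count)-3 = (p+p!+3)-3 = p+p!, so i ≠ j-3 fails. So xy^t z = a^{p+p!} b^{p+p!+3} ∉ L.
This is a contradiction; hence L is not regular.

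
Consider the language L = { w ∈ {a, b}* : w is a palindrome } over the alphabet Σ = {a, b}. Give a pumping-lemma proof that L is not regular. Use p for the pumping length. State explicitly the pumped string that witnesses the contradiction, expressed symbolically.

a^{p+k} b a^p

Suppose for contradiction that L is regular, and let p be the pumping length.
Take w = a^p b a^p, a palindrome of length 2p+1 ≥ p.
The pumping lemma gives a decomposition w = xyz where |xy| ≤ p and y is nonempty.
The first p characters of w are a's, so xy (and hence y) consists only of a's. Write y = a^k, 1 ≤ k ≤ p.
Pump with i = 2: xy^2z = a^{p+k} b a^p. Its reverse is a^p b a^{p+k}, which differs from xy^2z since k ≥ 1. So xy^2z is not a palindrome and xy^2z ∉ L.
Contradiction. Therefore L is not regular.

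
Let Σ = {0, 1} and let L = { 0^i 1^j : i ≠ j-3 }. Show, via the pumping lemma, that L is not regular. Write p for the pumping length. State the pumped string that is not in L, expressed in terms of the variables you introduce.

0^{p+p!} 1^{p+p!+3}

Assume L is regular; let p be its pumping constant.
Choose w = 0^p 1^{p+p!+3}. Since p ≠ (p+p!+3)-3 = p+p!, w ∈ L; and |w| ≥ p.
The pumping lemma gives a decomposition w = xyz where |xy| ≤ p and |y| ≥ 1.
Because |xy| ≤ p and w begins with p copies of 0, we have y = 0^k with 1 ≤ k ≤ p.
Since 1 ≤ k ≤ p, k divides p!; set t = 1 + p!/k. Then xy^t z has p + (p!/k)·k = p + p! copies of 0. Now the 0-count is p+p! and (1-count)-3 = (p+p!+3)-3 = p+p!, so i ≠ j-3 fails. So xy^t z = 0^{p+p!} 1^{p+p!+3} ∉ L.
This contradicts the pumping lemma, so L is not regular.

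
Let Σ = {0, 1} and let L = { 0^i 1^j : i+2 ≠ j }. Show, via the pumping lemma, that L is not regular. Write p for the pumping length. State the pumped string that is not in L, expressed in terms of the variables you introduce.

Assume L is regular; let p be its pumping constant.
Choose w = 0^p 1^{p+p!+2}. Since p ≠ (p+p!+2)-2 = p+p!, w ∈ L; and |w| ≥ p.
Write w = xyz as guaranteed by the lemma, with |xy| ≤ p and |y| ≥ 1.
The first p characters of w are 0's, so xy (and hence y) consists only of 0's. Write y = 0^k, 1 ≤ k ≤ p.
Since 1 ≤ k ≤ p, k divides p!; set t = 1 + p!/k. Then xy^t z has p + (p!/k)·k = p + p! copies of 0. Now the 0-count is p+p! and (1-count)-2 = (p+p!+2)-2 = p+p!, so i+2 ≠ j fails. So xy^t z = 0^{p+p!} 1^{p+p!+2} ∉ L.
This is a contradiction; hence L is not regular.

0^{p+p!} 1^{p+p!+2}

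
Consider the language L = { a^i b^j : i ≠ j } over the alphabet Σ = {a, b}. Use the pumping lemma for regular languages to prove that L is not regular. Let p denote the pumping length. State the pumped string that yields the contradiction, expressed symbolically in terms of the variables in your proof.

a^{p+p!} b^{p+p!}

Assume L is regular. Let p be the pumping length given by the pumping lemma.
Choose w = a^p b^{p+p!}. Since p ≠ p+p!, w ∈ L; and |w| ≥ p.
By the pumping lemma, w = xyz with |xy| ≤ p and |y| > 0.
Since the first p symbols of w are all a's and |xy| ≤ p, y lies entirely in the leading a-block: y = a^k for some k with 1 ≤ k ≤ p.
Since 1 ≤ k ≤ p, k divides p!; set t = 1 + p!/k. Then xy^t z has p + (p!/k)·k = p + p! copies of a. Now the a-count equals the b-count, so i ≠ j fails. So xy^t z = a^{p+p!} b^{p+p!} ∉ L.
Contradiction. Therefore L is not regular.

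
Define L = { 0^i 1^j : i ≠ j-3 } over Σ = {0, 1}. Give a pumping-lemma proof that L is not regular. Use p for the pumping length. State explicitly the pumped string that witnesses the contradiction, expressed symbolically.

Toward a contradiction, assume L is regular with pumping length p.
Choose w = 0^p 1^{p+p!+3}. Since p ≠ (p+p!+3)-3 = p+p!, w ∈ L; and |w| ≥ p.
Write w = xyz as guaranteed by the lemma, with |xy| ≤ p and y is nonempty.
The first p characters of w are 0's, so xy (and hence y) consists only of 0's. Write y = 0^k, 1 ≤ k ≤ p.
Since 1 ≤ k ≤ p, k divides p!; set t = 1 + p!/k. Then xy^t z has p + (p!/k)·k = p + p! copies of 0. Now the 0-count is p+p! and (1-count)-3 = (p+p!+3)-3 = p+p!, so i ≠ j-3 fails. So xy^t z = 0^{p+p!} 1^{p+p!+3} ∉ L.
Contradiction. Therefore L is not regular.

0^{p+p!} 1^{p+p!+3}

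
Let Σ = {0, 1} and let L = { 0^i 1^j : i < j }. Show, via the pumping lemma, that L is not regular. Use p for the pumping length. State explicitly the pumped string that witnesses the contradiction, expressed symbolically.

0^{p+k} 1^{p+1}

Assume L is regular; let p be its pumping constant.
Choose w = 0^p 1^{p+1} ∈ L, with |w| = 2p+1 ≥ p.
The pumping lemma gives a decomposition w = xyz where |xy| ≤ p and |y| > 0.
Because |xy| ≤ p and w begins with p copies of 0, we have y = 0^k with 1 ≤ k ≤ p.
Consider xy^2z = 0^{p+k} 1^{p+1}. Since k ≥ 1, the 0-count p+k is at least p+1, so i < j fails; thus xy^2z ∉ L.
Contradiction. Therefore L is not regular.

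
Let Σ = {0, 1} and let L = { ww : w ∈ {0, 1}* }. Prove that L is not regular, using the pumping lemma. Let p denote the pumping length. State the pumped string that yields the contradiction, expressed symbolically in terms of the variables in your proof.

Suppose for contradiction that L is regular, and let p be the pumping length.
Take w = 0^p 1^p 0^p 1^p = uu where u = 0^p1^p; then w ∈ L and |w| = 4p ≥ p.
Write w = xyz as guaranteed by the lemma, with |xy| ≤ p and |y| ≥ 1.
Because |xy| ≤ p and w begins with p copies of 0, we have y = 0^k with 1 ≤ k ≤ p.
Pump with i = 2: xy^2z = 0^{p+k} 1^p 0^p 1^p, of length 4p+k. Suppose this equals vv. The string starts with 0 and ends with 1, so v does too; thus the boundary between the two copies of v is a 1→0 transition. There is exactly one such transition, at position 2p+k, so |v| = 2p+k and |vv| = 4p+2k ≠ 4p+k since k ≥ 1. So xy^2z ∉ L.
Contradiction. Therefore L is not regular.

0^{p+k} 1^p 0^p 1^p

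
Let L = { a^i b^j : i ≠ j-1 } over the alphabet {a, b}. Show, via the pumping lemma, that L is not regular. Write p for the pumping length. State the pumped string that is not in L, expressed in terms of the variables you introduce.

a^{p+p!} b^{p+p!+1}

Assume L is regular. Let p be the pumping length given by the pumping lemma.
Choose w = a^p b^{p+p!+1}. Since p ≠ (p+p!+1)-1 = p+p!, w ∈ L; and |w| ≥ p.
By the pumping lemma, w = xyz with |xy| ≤ p and y is nonempty.
The first p characters of w are a's, so xy (and hence y) consists only of a's. Write y = a^k, 1 ≤ k ≤ p.
Since 1 ≤ k ≤ p, k divides p!; set t = 1 + p!/k. Then xy^t z has p + (p!/k)·k = p + p! copies of a. Now the a-count is p+p! and (b-count)-1 = (p+p!+1)-1 = p+p!, so i ≠ j-1 fails. So xy^t z = a^{p+p!} b^{p+p!+1} ∉ L.
This is a contradiction; hence L is not regular.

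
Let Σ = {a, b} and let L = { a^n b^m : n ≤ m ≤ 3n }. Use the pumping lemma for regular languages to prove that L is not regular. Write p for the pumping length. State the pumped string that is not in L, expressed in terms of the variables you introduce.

Assume L is regular. Let p be the pumping length given by the pumping lemma.
Take w = a^p b^p ∈ L (since p ≤ p ≤ 3p), with |w| = 2p ≥ p.
The pumping lemma gives a decomposition w = xyz where |xy| ≤ p and |y| > 0.
Since the first p symbols of w are all a's and |xy| ≤ p, y lies entirely in the leading a-block: y = a^k for some k with 1 ≤ k ≤ p.
Pump with i = 2: xy^2z = a^{p+k} b^p. Now n = p+k > p = m, so the condition n ≤ m fails. Thus xy^2z ∉ L.
Contradiction. Therefore L is not regular.

a^{p+k} b^p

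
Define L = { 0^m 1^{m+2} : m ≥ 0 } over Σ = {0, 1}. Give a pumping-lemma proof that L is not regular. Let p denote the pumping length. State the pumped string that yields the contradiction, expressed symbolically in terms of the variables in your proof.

0^{p+k} 1^{p+2}

Suppose for contradiction that L is regular, and let p be the pumping length.
Take w = 0^p 1^{p+2}. Then w ∈ L and |w| = 2p+2 ≥ p.
By the pumping lemma, w = xyz with |xy| ≤ p and |y| > 0.
Because |xy| ≤ p and w begins with p copies of 0, we have y = 0^k with 1 ≤ k ≤ p.
Pump with i = 2: xy^2z = 0^{p+k} 1^{p+2}. For this to lie in L we would need p+2 = (p+k)+2, which forces k = 0. But k ≥ 1, so xy^2z ∉ L.
This contradicts the pumping lemma, so L is not regular.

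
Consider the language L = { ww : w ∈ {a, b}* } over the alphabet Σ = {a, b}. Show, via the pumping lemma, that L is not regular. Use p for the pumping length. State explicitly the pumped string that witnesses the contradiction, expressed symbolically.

a^{p+k} b^p a^p b^p

Suppose for contradiction that L is regular, and let p be the pumping length.
Take w = a^p b^p a^p b^p = uu where u = a^pb^p; then w ∈ L and |w| = 4p ≥ p.
By the pumping lemma, w = xyz with |xy| ≤ p and |y| ≥ 1.
Since the first p symbols of w are all a's and |xy| ≤ p, y lies entirely in the leading a-block: y = a^k for some k with 1 ≤ k ≤ p.
Pump with i = 2: xy^2z = a^{p+k} b^p a^p b^p, of length 4p+k. Suppose this equals vv. The string starts with a and ends with b, so v does too; thus the boundary between the two copies of v is a b→a transition. There is exactly one such transition, at position 2p+k, so |v| = 2p+k and |vv| = 4p+2k ≠ 4p+k since k ≥ 1. So xy^2z ∉ L.
This is a contradiction; hence L is not regular.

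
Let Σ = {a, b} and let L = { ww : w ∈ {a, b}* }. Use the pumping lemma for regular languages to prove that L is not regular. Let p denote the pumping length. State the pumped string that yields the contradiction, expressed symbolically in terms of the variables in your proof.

Assume L is regular. Let p be the pumping length given by the pumping lemma.
Take w = a^p b^p a^p b^p = uu where u = a^pb^p; then w ∈ L and |w| = 4p ≥ p.
By the pumping lemma, w = xyz with |xy| ≤ p and y is nonempty.
Since the first p symbols of w are all a's and |xy| ≤ p, y lies entirely in the leading a-block: y = a^k for some k with 1 ≤ k ≤ p.
Pump with i = 2: xy^2z = a^{p+k} b^p a^p b^p, of length 4p+k. Suppose this equals vv. The string starts with a and ends with b, so v does too; thus the boundary between the two copies of v is a b→a transition. There is exactly one such transition, at position 2p+k, so |v| = 2p+k and |vv| = 4p+2k ≠ 4p+k since k ≥ 1. So xy^2z ∉ L.
This contradicts the pumping lemma, so L is not regular.

a^{p+k} b^p a^p b^p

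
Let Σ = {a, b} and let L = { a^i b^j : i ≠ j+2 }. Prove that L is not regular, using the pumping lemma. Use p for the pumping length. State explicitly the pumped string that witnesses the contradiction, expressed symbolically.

a^{p+p!} b^{p+p!-2}

Toward a contradiction, assume L is regular with pumping length p.
Choose w = a^p b^{p+p!-2}. Since p ≠ (p+p!-2)+2 = p+p!, w ∈ L; and |w| ≥ p.
Write w = xyz as guaranteed by the lemma, with |xy| ≤ p and y is nonempty.
The first p characters of w are a's, so xy (and hence y) consists only of a's. Write y = a^k, 1 ≤ k ≤ p.
Since 1 ≤ k ≤ p, k divides p!; set t = 1 + p!/k. Then xy^t z has p + (p!/k)·k = p + p! copies of a. Now the a-count is p+p! and (b-count)+2 = (p+p!-2)+2 = p+p!, so i ≠ j+2 fails. So xy^t z = a^{p+p!} b^{p+p!-2} ∉ L.
Contradiction. Therefore L is not regular.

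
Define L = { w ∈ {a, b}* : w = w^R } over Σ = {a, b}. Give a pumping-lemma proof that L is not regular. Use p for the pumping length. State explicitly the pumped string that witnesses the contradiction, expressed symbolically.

Suppose for contradiction that L is regular, and let p be the pumping length.
Take w = a^p b a^p, a palindrome of length 2p+1 ≥ p.
Write w = xyz as guaranteed by the lemma, with |xy| ≤ p and y is nonempty.
Because |xy| ≤ p and w begins with p copies of a, we have y = a^k with 1 ≤ k ≤ p.
Pump with i = 2: xy^2z = a^{p+k} b a^p. Its reverse is a^p b a^{p+k}, which differs from xy^2z since k ≥ 1. So xy^2z is not a palindrome and xy^2z ∉ L.
This contradicts the pumping lemma, so L is not regular.

a^{p+k} b a^p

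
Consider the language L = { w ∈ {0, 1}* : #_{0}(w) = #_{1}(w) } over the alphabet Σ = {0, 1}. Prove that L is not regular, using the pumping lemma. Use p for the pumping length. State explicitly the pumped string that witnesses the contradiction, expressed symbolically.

Toward a contradiction, assume L is regular with pumping length p.
Choose w = 0^p 1^p ∈ L with |w| = 2p ≥ p.
Write w = xyz as guaranteed by the lemma, with |xy| ≤ p and |y| > 0.
The first p characters of w are 0's, so xy (and hence y) consists only of 0's. Write y = 0^k, 1 ≤ k ≤ p.
Pump with i = 2: xy^2z = 0^{p+k} 1^p has p+k occurrences of 0 but only p of 1. Since k ≥ 1 the counts differ, so xy^2z ∉ L.
Contradiction. Therefore L is not regular.

0^{p+k} 1^p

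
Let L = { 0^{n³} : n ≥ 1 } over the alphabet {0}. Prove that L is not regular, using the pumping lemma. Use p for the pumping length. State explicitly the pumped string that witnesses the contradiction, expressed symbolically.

0^{p³+k}

Toward a contradiction, assume L is regular with pumping length p.
Take w = 0^{p³} ∈ L with |w| = p³ ≥ p.
By the pumping lemma, w = xyz with |xy| ≤ p and y is nonempty.
Then y = 0^k for some k with 1 ≤ k ≤ p.
Pump with i = 2: xy^2z = 0^{p³+k}. Since 1 ≤ k ≤ p, p³ < p³+k ≤ p³+p < p³+3p²+3p+1 = (p+1)³, so p³+k is not a perfect cube. So xy^2z ∉ L.
This is a contradiction; hence L is not regular.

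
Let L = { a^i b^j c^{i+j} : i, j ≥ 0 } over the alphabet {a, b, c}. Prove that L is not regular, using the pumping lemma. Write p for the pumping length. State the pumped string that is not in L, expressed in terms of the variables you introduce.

a^{p+k} b^p c^{2p}

Assume L is regular. Let p be the pumping length given by the pumping lemma.
Take w = a^p b^p c^{2p} ∈ L (with i=j=p, i+j=2p), |w| = 4p ≥ p.
The pumping lemma gives a decomposition w = xyz where |xy| ≤ p and y is nonempty.
The first p characters of w are a's, so xy (and hence y) consists only of a's. Write y = a^k, 1 ≤ k ≤ p.
Consider xy^2z = a^{p+k} b^p c^{2p}. Now the a- and b-counts sum to 2p+k, but the c-count is 2p ≠ 2p+k. So xy^2z ∉ L.
This contradicts the pumping lemma, so L is not regular.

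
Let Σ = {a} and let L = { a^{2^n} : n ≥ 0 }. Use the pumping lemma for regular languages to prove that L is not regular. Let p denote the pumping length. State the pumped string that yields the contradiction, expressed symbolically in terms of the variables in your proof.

Assume L is regular; let p be its pumping constant.
Take w = a^{2^p} ∈ L with |w| = 2^p ≥ p.
Write w = xyz as guaranteed by the lemma, with |xy| ≤ p and |y| ≥ 1.
Then y = a^k for some k with 1 ≤ k ≤ p.
Pump with i = 2: xy^2z = a^{2^p+k}. Since 1 ≤ k ≤ p < 2^p, we have 2^p < 2^p+k < 2^{p+1}, so 2^p+k is not a power of 2. So xy^2z ∉ L.
This contradicts the pumping lemma, so L is not regular.

a^{2^p+k}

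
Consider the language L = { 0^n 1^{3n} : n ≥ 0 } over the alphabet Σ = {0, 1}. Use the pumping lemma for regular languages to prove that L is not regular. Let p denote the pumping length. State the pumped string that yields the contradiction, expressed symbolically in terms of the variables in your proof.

0^{p+k} 1^{3p}

Toward a contradiction, assume L is regular with pumping length p.
Choose w = 0^p 1^{3p}, which is in L with |w| = 4p ≥ p.
The pumping lemma gives a decomposition w = xyz where |xy| ≤ p and |y| > 0.
Because |xy| ≤ p and w begins with p copies of 0, we have y = 0^k with 1 ≤ k ≤ p.
Pump with i = 2: xy^2z = 0^{p+k} 1^{3p}. For this to lie in L we would need 3p = 3(p+k), which forces k = 0. But k ≥ 1, so xy^2z ∉ L.
This contradicts the pumping lemma, so L is not regular.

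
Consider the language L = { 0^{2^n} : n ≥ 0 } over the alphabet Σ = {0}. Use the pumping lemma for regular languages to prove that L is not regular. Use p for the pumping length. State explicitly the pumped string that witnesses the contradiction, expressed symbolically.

Assume L is regular; let p be its pumping constant.
Take w = 0^{2^p} ∈ L with |w| = 2^p ≥ p.
The pumping lemma gives a decomposition w = xyz where |xy| ≤ p and |y| > 0.
Then y = 0^k for some k with 1 ≤ k ≤ p.
Pump with i = 2: xy^2z = 0^{2^p+k}. Since 1 ≤ k ≤ p < 2^p, we have 2^p < 2^p+k < 2^{p+1}, so 2^p+k is not a power of 2. So xy^2z ∉ L.
Contradiction. Therefore L is not regular.

0^{2^p+k}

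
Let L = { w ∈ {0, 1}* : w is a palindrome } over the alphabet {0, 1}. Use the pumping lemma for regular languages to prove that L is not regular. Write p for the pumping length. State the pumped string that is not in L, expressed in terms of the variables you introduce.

0^{p+k} 1 0^p

Toward a contradiction, assume L is regular with pumping length p.
Take w = 0^p 1 0^p, a palindrome of length 2p+1 ≥ p.
The pumping lemma gives a decomposition w = xyz where |xy| ≤ p and |y| ≥ 1.
Since the first p symbols of w are all 0's and |xy| ≤ p, y lies entirely in the leading 0-block: y = 0^k for some k with 1 ≤ k ≤ p.
Pump with i = 2: xy^2z = 0^{p+k} 1 0^p. Its reverse is 0^p 1 0^{p+k}, which differs from xy^2z since k ≥ 1. So xy^2z is not a palindrome and xy^2z ∉ L.
This contradicts the pumping lemma, so L is not regular.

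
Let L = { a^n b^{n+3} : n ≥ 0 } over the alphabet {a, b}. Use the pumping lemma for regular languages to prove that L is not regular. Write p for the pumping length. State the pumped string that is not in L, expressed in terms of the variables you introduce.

Assume L is regular; let p be its pumping constant.
Take w = a^p b^{p+3}. Then w ∈ L and |w| = 2p+3 ≥ p.
The pumping lemma gives a decomposition w = xyz where |xy| ≤ p and y is nonempty.
The first p characters of w are a's, so xy (and hence y) consists only of a's. Write y = a^k, 1 ≤ k ≤ p.
Pump with i = 2: xy^2z = a^{p+k} b^{p+3}. For this to lie in L we would need p+3 = (p+k)+3, which forces k = 0. But k ≥ 1, so xy^2z ∉ L.
This contradicts the pumping lemma, so L is not regular.

a^{p+k} b^{p+3}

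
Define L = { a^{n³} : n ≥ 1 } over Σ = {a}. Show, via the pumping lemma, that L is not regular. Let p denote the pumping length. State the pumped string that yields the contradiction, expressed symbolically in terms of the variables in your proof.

a^{p³+k}

Assume L is regular; let p be its pumping constant.
Take w = a^{p³} ∈ L with |w| = p³ ≥ p.
The pumping lemma gives a decomposition w = xyz where |xy| ≤ p and |y| > 0.
Then y = a^k for some k with 1 ≤ k ≤ p.
Pump with i = 2: xy^2z = a^{p³+k}. Since 1 ≤ k ≤ p, p³ < p³+k ≤ p³+p < p³+3p²+3p+1 = (p+1)³, so p³+k is not a perfect cube. So xy^2z ∉ L.
This contradicts the pumping lemma, so L is not regular.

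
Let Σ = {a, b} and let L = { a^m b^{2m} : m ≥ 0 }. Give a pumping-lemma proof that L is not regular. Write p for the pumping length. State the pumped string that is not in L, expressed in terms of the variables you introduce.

a^{p+k} b^{2p}

Suppose for contradiction that L is regular, and let p be the pumping length.
Let w = a^p b^{2p} ∈ L; note |w| = 3p ≥ p.
By the pumping lemma, w = xyz with |xy| ≤ p and y is nonempty.
Since the first p symbols of w are all a's and |xy| ≤ p, y lies entirely in the leading a-block: y = a^k for some k with 1 ≤ k ≤ p.
Pump with i = 2: xy^2z = a^{p+k} b^{2p}. For this to lie in L we would need 2p = 2(p+k), which forces k = 0. But k ≥ 1, so xy^2z ∉ L.
Contradiction. Therefore L is not regular.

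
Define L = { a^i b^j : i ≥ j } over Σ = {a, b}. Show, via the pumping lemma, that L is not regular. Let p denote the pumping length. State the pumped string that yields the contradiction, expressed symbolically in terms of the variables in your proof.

a^{p-k} b^p

Assume L is regular. Let p be the pumping length given by the pumping lemma.
Choose w = a^p b^p ∈ L, with |w| = 2p ≥ p.
By the pumping lemma, w = xyz with |xy| ≤ p and |y| > 0.
The first p characters of w are a's, so xy (and hence y) consists only of a's. Write y = a^k, 1 ≤ k ≤ p.
Consider xy^0z = xz = a^{p-k} b^p. Since k ≥ 1, the a-count p-k is less than p, so i ≥ j fails; thus xz ∉ L.
Contradiction. Therefore L is not regular.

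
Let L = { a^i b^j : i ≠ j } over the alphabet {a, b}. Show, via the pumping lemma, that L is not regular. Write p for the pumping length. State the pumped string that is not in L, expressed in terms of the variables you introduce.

a^{p+p!} b^{p+p!}

Toward a contradiction, assume L is regular with pumping length p.
Choose w = a^p b^{p+p!}. Since p ≠ p+p!, w ∈ L; and |w| ≥ p.
The pumping lemma gives a decomposition w = xyz where |xy| ≤ p and |y| > 0.
Since the first p symbols of w are all a's and |xy| ≤ p, y lies entirely in the leading a-block: y = a^k for some k with 1 ≤ k ≤ p.
Since 1 ≤ k ≤ p, k divides p!; set t = 1 + p!/k. Then xy^t z has p + (p!/k)·k = p + p! copies of a. Now the a-count equals the b-count, so i ≠ j fails. So xy^t z = a^{p+p!} b^{p+p!} ∉ L.
This contradicts the pumping lemma, so L is not regular.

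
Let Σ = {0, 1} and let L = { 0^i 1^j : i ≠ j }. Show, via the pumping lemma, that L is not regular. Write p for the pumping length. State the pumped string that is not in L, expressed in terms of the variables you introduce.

0^{p+p!} 1^{p+p!}

Toward a contradiction, assume L is regular with pumping length p.
Choose w = 0^p 1^{p+p!}. Since p ≠ p+p!, w ∈ L; and |w| ≥ p.
By the pumping lemma, w = xyz with |xy| ≤ p and |y| ≥ 1.
Since the first p symbols of w are all 0's and |xy| ≤ p, y lies entirely in the leading 0-block: y = 0^k for some k with 1 ≤ k ≤ p.
Since 1 ≤ k ≤ p, k divides p!; set t = 1 + p!/k. Then xy^t z has p + (p!/k)·k = p + p! copies of 0. Now the 0-count equals the 1-count, so i ≠ j fails. So xy^t z = 0^{p+p!} 1^{p+p!} ∉ L.
Contradiction. Therefore L is not regular.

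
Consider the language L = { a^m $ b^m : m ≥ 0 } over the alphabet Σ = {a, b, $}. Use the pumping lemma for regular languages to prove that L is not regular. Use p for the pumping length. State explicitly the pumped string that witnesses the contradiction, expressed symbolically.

Assume L is regular. Let p be the pumping length given by the pumping lemma.
Take w = a^p $ b^p ∈ L with |w| = 2p+1 ≥ p.
The pumping lemma gives a decomposition w = xyz where |xy| ≤ p and y is nonempty.
The first p characters of w are a's, so xy (and hence y) consists only of a's. Write y = a^k, 1 ≤ k ≤ p.
Pump with i = 2: xy^2z = a^{p+k} $ b^p, which would require p+k = p. But k ≥ 1, so xy^2z ∉ L.
Contradiction. Therefore L is not regular.

a^{p+k} $ b^p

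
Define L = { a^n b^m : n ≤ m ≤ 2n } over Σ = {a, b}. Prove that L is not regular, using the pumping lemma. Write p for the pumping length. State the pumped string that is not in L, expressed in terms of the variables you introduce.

a^{p+k} b^p

Assume L is regular; let p be its pumping constant.
Take w = a^p b^p ∈ L (since p ≤ p ≤ 2p), with |w| = 2p ≥ p.
Write w = xyz as guaranteed by the lemma, with |xy| ≤ p and y is nonempty.
Since the first p symbols of w are all a's and |xy| ≤ p, y lies entirely in the leading a-block: y = a^k for some k with 1 ≤ k ≤ p.
Pump with i = 2: xy^2z = a^{p+k} b^p. Now n = p+k > p = m, so the condition n ≤ m fails. Thus xy^2z ∉ L.
This is a contradiction; hence L is not regular.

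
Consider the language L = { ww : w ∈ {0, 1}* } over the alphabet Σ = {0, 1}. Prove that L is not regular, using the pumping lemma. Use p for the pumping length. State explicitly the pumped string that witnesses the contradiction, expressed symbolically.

Assume L is regular. Let p be the pumping length given by the pumping lemma.
Take w = 0^p 1^p 0^p 1^p = uu where u = 0^p1^p; then w ∈ L and |w| = 4p ≥ p.
The pumping lemma gives a decomposition w = xyz where |xy| ≤ p and |y| > 0.
The first p characters of w are 0's, so xy (and hence y) consists only of 0's. Write y = 0^k, 1 ≤ k ≤ p.
Pump with i = 2: xy^2z = 0^{p+k} 1^p 0^p 1^p, of length 4p+k. Suppose this equals vv. The string starts with 0 and ends with 1, so v does too; thus the boundary between the two copies of v is a 1→0 transition. There is exactly one such transition, at position 2p+k, so |v| = 2p+k and |vv| = 4p+2k ≠ 4p+k since k ≥ 1. So xy^2z ∉ L.
This is a contradiction; hence L is not regular.

0^{p+k} 1^p 0^p 1^p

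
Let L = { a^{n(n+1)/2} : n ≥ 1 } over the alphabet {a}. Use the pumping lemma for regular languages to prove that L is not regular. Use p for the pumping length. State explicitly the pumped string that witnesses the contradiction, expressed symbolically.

Assume L is regular; let p be its pumping constant.
Take w = a^{p(p+1)/2} ∈ L with |w| = p(p+1)/2 ≥ p.
Write w = xyz as guaranteed by the lemma, with |xy| ≤ p and y is nonempty.
Then y = a^k for some k with 1 ≤ k ≤ p.
Pump with i = 2: xy^2z = a^{p(p+1)/2+k}. Since 1 ≤ k ≤ p, p(p+1)/2 < p(p+1)/2+k ≤ p(p+1)/2+p < (p+1)(p+2)/2, so p(p+1)/2+k is strictly between consecutive triangular numbers. So xy^2z ∉ L.
This is a contradiction; hence L is not regular.

a^{p(p+1)/2+k}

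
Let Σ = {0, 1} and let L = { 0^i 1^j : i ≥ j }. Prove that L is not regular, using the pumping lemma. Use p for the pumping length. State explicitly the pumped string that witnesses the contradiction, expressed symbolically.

Suppose for contradiction that L is regular, and let p be the pumping length.
Choose w = 0^p 1^p ∈ L, with |w| = 2p ≥ p.
Write w = xyz as guaranteed by the lemma, with |xy| ≤ p and |y| > 0.
Since the first p symbols of w are all 0's and |xy| ≤ p, y lies entirely in the leading 0-block: y = 0^k for some k with 1 ≤ k ≤ p.
Consider xy^0z = xz = 0^{p-k} 1^p. Since k ≥ 1, the 0-count p-k is less than p, so i ≥ j fails; thus xz ∉ L.
This contradicts the pumping lemma, so L is not regular.

0^{p-k} 1^p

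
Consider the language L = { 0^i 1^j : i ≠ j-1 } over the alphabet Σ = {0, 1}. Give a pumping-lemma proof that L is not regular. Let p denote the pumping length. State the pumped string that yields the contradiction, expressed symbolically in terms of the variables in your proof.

Suppose for contradiction that L is regular, and let p be the pumping length.
Choose w = 0^p 1^{p+p!+1}. Since p ≠ (p+p!+1)-1 = p+p!, w ∈ L; and |w| ≥ p.
By the pumping lemma, w = xyz with |xy| ≤ p and y is nonempty.
Since the first p symbols of w are all 0's and |xy| ≤ p, y lies entirely in the leading 0-block: y = 0^k for some k with 1 ≤ k ≤ p.
Since 1 ≤ k ≤ p, k divides p!; set t = 1 + p!/k. Then xy^t z has p + (p!/k)·k = p + p! copies of 0. Now the 0-count is p+p! and (1-count)-1 = (p+p!+1)-1 = p+p!, so i ≠ j-1 fails. So xy^t z = 0^{p+p!} 1^{p+p!+1} ∉ L.
This contradicts the pumping lemma, so L is not regular.

0^{p+p!} 1^{p+p!+1}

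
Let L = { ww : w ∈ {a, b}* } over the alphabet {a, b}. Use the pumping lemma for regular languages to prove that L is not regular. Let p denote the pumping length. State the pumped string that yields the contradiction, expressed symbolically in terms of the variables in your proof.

a^{p+k} b^p a^p b^p

Suppose for contradiction that L is regular, and let p be the pumping length.
Take w = a^p b^p a^p b^p = uu where u = a^pb^p; then w ∈ L and |w| = 4p ≥ p.
By the pumping lemma, w = xyz with |xy| ≤ p and |y| > 0.
Because |xy| ≤ p and w begins with p copies of a, we have y = a^k with 1 ≤ k ≤ p.
Pump with i = 2: xy^2z = a^{p+k} b^p a^p b^p, of length 4p+k. Suppose this equals vv. The string starts with a and ends with b, so v does too; thus the boundary between the two copies of v is a b→a transition. There is exactly one such transition, at position 2p+k, so |v| = 2p+k and |vv| = 4p+2k ≠ 4p+k since k ≥ 1. So xy^2z ∉ L.
This is a contradiction; hence L is not regular.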